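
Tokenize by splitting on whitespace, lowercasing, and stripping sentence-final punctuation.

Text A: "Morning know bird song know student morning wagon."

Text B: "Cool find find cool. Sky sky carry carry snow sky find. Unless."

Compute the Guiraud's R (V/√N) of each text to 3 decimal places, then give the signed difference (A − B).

A: V=6, N=8, R=2.121
B: V=6, N=12, R=1.732
Difference = 2.121 − 1.732 = 0.389

0.389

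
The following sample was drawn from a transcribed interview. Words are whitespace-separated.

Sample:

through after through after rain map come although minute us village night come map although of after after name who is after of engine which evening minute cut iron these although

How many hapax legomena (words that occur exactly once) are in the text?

Frequencies: after:5, although:3, through:2, map:2, come:2, minute:2, of:2, rain:1, us:1, village:1, night:1, name:1, who:1, is:1, engine:1, which:1, evening:1, cut:1, iron:1, these:1
Hapax (freq=1): cut, engine, evening, iron, is, name, night, rain, these, us, village, which, who

13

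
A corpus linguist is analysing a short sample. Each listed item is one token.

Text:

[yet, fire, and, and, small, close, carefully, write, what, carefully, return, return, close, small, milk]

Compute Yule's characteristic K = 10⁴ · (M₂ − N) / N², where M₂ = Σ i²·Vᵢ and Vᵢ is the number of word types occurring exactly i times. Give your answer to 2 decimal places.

Frequencies: and:2, small:2, close:2, carefully:2, return:2, yet:1, fire:1, write:1, what:1, milk:1
N = 15. Frequency spectrum: V_1=5, V_2=5
M₂ = 1²·5 + 2²·5 = 25
K = 10000 × (25 − 15) / 15² = 444.44

444.44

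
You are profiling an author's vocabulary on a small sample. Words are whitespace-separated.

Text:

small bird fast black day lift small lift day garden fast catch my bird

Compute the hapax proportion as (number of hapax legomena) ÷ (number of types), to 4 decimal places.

Frequencies: small:2, bird:2, fast:2, day:2, lift:2, black:1, garden:1, catch:1, my:1
Hapax count = 4; type count = 9.
Ratio = 4 / 9 = 0.4444

0.4444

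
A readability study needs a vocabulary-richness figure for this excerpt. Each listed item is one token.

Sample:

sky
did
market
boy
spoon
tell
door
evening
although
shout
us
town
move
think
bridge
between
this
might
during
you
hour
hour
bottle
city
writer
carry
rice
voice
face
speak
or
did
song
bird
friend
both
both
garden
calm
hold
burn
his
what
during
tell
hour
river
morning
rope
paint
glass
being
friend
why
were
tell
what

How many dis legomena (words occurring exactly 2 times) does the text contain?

Frequencies: tell:3, hour:3, did:2, during:2, friend:2, both:2, what:2, sky:1, market:1, boy:1, spoon:1, door:1, evening:1, although:1, shout:1, us:1, town:1, move:1, think:1, bridge:1, … (28 more, each freq 1)
Words with frequency 2: both, did, during, friend, what

5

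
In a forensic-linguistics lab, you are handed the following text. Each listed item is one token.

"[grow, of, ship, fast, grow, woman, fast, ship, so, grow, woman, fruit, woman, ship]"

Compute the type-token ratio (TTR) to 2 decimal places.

N = 14 tokens, V = 7 types.
TTR = V / N = 7 / 14 = 0.50

0.50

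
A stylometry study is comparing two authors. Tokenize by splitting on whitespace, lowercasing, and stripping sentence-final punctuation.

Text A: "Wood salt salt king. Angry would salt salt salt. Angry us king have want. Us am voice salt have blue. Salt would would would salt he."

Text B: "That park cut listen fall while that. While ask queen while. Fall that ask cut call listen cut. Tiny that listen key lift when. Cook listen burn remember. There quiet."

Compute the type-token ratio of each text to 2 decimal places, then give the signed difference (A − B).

TTR(A) = 12/26 = 0.46
TTR(B) = 18/30 = 0.60
Difference = 0.46 − 0.60 = -0.14

-0.14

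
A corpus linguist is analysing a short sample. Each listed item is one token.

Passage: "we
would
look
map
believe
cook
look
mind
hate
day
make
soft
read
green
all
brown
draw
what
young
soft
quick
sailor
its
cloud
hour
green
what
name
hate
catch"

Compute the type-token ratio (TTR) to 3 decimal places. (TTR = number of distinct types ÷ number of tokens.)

0.833

N = 30 tokens, V = 25 types.
TTR = V / N = 25 / 30 = 0.833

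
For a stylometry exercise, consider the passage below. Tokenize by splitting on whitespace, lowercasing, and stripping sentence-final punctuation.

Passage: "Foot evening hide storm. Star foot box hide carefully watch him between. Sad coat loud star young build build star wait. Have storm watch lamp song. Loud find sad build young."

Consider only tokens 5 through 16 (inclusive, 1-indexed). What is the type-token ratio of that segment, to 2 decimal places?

Segment tokens 5–16: star, foot, box, hide, carefully, watch, him, between, sad, coat, loud, star
Segment N = 12, segment V = 11.
TTR = 11 / 12 = 0.92

0.92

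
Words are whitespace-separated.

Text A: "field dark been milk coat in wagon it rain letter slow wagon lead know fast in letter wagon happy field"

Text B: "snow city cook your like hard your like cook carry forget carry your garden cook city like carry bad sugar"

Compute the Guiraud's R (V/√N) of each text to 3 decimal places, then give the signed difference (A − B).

0.894

A: V=15, N=20, R=3.354
B: V=11, N=20, R=2.460
Difference = 3.354 − 2.460 = 0.894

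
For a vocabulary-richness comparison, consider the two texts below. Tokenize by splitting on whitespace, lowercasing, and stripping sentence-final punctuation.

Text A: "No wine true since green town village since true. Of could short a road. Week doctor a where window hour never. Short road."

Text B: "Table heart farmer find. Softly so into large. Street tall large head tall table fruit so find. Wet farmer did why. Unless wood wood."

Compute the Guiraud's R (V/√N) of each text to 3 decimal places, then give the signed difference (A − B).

A: V=18, N=23, R=3.753
B: V=17, N=24, R=3.470
Difference = 3.753 − 3.470 = 0.283

0.283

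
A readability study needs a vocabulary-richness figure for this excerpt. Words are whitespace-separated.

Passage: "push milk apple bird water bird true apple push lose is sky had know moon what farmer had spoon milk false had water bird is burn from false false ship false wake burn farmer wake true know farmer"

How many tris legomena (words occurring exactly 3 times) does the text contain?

3

Frequencies: false:4, bird:3, had:3, farmer:3, push:2, milk:2, apple:2, water:2, true:2, is:2, know:2, burn:2, wake:2, lose:1, sky:1, moon:1, what:1, spoon:1, from:1, ship:1
Words with frequency 3: bird, farmer, had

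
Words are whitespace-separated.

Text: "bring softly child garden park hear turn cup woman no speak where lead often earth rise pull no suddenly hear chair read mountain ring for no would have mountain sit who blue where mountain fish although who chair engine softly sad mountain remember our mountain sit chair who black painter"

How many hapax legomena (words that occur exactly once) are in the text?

Frequencies: mountain:5, no:3, chair:3, who:3, softly:2, hear:2, where:2, sit:2, bring:1, child:1, garden:1, park:1, turn:1, cup:1, woman:1, speak:1, lead:1, often:1, earth:1, rise:1, … (16 more, each freq 1)
Hapax (freq=1): although, black, blue, bring, child, cup, earth, engine, fish, for, garden, have, lead, often, our, painter, park, pull, read, remember, ring, rise, sad, speak, suddenly, turn, woman, would

28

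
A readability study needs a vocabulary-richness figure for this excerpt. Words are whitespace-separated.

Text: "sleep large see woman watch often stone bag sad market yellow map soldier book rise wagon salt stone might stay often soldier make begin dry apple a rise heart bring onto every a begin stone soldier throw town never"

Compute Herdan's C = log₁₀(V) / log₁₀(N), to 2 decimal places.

0.94

N = 39, V = 31.
log₁₀(V) = 1.491362, log₁₀(N) = 1.591065
C = 1.491362 / 1.591065 = 0.94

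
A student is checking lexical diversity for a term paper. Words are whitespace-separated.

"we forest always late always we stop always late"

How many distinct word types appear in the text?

Distinct types: {always, forest, late, stop, we}
V = 5

5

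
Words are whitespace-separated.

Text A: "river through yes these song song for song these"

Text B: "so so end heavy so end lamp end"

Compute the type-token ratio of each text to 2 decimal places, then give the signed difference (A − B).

TTR(A) = 6/9 = 0.67
TTR(B) = 4/8 = 0.50
Difference = 0.67 − 0.50 = 0.17

0.17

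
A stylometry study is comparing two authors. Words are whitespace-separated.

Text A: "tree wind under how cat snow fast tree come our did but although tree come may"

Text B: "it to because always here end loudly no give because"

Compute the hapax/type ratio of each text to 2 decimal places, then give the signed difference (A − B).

A: hapax=11, V=13, ratio=0.85
B: hapax=8, V=9, ratio=0.89
Difference = 0.85 − 0.89 = -0.04

-0.04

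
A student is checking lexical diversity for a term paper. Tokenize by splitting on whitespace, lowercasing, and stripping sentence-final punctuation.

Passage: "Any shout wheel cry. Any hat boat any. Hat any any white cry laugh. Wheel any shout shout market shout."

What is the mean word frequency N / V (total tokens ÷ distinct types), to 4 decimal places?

N = 20 tokens, V = 9 types.
Mean frequency = N / V = 20 / 9 = 2.2222

2.2222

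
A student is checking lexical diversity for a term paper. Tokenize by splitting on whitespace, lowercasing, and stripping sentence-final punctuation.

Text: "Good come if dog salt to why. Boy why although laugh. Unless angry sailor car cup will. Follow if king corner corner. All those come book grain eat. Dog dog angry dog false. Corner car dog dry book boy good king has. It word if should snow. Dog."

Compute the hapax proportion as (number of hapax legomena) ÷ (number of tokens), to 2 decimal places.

0.42

Frequencies: dog:6, if:3, corner:3, good:2, come:2, why:2, boy:2, angry:2, car:2, king:2, book:2, salt:1, to:1, although:1, laugh:1, unless:1, sailor:1, cup:1, will:1, follow:1, … (11 more, each freq 1)
Hapax count = 20; token count = 48.
Ratio = 20 / 48 = 0.42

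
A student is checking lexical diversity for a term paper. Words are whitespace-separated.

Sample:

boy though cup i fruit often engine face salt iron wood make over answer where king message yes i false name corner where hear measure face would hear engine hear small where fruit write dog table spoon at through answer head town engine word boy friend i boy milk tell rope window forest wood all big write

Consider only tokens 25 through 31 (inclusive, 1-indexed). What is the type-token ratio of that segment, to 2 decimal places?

0.86

Segment tokens 25–31: measure, face, would, hear, engine, hear, small
Segment N = 7, segment V = 6.
TTR = 6 / 7 = 0.86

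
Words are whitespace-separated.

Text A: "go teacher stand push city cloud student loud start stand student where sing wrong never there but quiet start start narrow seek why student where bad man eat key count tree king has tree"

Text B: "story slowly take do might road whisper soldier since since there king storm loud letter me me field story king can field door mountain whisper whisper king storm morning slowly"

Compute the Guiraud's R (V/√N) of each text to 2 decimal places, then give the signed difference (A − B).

A: V=27, N=34, R=4.63
B: V=20, N=30, R=3.65
Difference = 4.63 − 3.65 = 0.98

0.98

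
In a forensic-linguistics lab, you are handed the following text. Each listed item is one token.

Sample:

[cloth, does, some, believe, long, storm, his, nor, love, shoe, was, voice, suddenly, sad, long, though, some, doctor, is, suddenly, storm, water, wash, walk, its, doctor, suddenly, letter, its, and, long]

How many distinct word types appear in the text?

Distinct types: {and, believe, cloth, doctor, does, his, is, its, letter, long, love, nor, sad, shoe, some, storm, suddenly, though, voice, walk, was, wash, water}
V = 23

23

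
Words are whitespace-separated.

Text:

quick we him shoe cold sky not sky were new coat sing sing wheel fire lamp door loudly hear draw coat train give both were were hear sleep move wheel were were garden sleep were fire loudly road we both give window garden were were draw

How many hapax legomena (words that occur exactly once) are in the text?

12

Frequencies: were:8, we:2, sky:2, coat:2, sing:2, wheel:2, fire:2, loudly:2, hear:2, draw:2, give:2, both:2, sleep:2, garden:2, quick:1, him:1, shoe:1, cold:1, not:1, new:1, … (6 more, each freq 1)
Hapax (freq=1): cold, door, him, lamp, move, new, not, quick, road, shoe, train, window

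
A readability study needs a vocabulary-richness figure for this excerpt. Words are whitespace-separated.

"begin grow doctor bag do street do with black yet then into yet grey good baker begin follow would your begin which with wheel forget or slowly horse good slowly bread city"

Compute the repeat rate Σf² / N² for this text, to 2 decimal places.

Frequencies: begin:3, do:2, with:2, yet:2, good:2, slowly:2, grow:1, doctor:1, bag:1, street:1, black:1, then:1, into:1, grey:1, baker:1, follow:1, would:1, your:1, which:1, wheel:1, … (5 more, each freq 1)
Σf² = 48; N² = 1024
Repeat rate = 48 / 1024 = 0.05

0.05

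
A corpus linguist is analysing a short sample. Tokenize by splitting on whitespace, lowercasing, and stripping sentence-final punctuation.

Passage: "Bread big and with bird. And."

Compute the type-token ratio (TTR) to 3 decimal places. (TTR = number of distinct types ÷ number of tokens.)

N = 6 tokens, V = 5 types.
TTR = V / N = 5 / 6 = 0.833

0.833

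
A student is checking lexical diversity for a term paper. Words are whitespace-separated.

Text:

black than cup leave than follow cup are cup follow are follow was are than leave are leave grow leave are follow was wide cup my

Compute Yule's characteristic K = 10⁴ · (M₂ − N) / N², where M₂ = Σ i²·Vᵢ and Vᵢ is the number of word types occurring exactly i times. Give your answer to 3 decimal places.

946.746

Frequencies: are:5, cup:4, leave:4, follow:4, than:3, was:2, black:1, grow:1, wide:1, my:1
N = 26. Frequency spectrum: V_1=4, V_2=1, V_3=1, V_4=3, V_5=1
M₂ = 1²·4 + 2²·1 + 3²·1 + 4²·3 + 5²·1 = 90
K = 10000 × (90 − 26) / 26² = 946.746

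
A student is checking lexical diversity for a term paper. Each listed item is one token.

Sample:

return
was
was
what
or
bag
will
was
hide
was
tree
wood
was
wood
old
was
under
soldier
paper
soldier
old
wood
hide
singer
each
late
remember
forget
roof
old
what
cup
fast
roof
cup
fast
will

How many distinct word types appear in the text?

Distinct types: {bag, cup, each, fast, forget, hide, late, old, or, paper, remember, return, roof, singer, soldier, tree, under, was, what, will, wood}
V = 21

21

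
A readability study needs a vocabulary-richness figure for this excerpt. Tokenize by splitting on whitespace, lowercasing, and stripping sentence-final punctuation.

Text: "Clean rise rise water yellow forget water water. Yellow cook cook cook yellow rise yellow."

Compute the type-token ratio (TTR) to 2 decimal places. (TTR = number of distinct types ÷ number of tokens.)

0.40

N = 15 tokens, V = 6 types.
TTR = V / N = 6 / 15 = 0.40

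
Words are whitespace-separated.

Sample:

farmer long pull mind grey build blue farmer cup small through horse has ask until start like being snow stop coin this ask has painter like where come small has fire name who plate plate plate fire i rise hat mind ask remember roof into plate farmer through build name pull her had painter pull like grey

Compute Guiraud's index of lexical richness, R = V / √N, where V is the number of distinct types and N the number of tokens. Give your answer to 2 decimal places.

N = 57, V = 36.
√N = 7.549834
R = 36 / 7.549834 = 4.77

4.77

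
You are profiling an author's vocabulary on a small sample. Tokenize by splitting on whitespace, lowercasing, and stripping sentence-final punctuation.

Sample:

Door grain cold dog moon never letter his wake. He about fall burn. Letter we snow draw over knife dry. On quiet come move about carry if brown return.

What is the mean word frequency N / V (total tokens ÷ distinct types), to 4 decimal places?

N = 29 tokens, V = 27 types.
Mean frequency = N / V = 29 / 27 = 1.0741

1.0741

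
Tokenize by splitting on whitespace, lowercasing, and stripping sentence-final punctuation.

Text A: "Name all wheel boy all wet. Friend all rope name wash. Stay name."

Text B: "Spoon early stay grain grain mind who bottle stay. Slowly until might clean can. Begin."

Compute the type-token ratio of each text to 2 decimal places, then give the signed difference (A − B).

-0.18

TTR(A) = 9/13 = 0.69
TTR(B) = 13/15 = 0.87
Difference = 0.69 − 0.87 = -0.18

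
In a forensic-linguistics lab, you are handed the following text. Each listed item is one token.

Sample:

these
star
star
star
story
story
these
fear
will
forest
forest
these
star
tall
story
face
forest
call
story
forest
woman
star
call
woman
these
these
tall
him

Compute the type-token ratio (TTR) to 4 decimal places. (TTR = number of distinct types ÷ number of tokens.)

0.3929

N = 28 tokens, V = 11 types.
TTR = V / N = 11 / 28 = 0.3929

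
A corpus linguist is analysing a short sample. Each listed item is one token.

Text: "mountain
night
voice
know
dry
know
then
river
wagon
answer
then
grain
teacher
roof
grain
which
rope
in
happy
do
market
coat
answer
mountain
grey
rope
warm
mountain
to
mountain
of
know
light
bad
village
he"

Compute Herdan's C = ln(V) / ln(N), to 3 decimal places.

0.920

N = 36, V = 27.
ln(V) = 3.295837, ln(N) = 3.583519
C = 3.295837 / 3.583519 = 0.920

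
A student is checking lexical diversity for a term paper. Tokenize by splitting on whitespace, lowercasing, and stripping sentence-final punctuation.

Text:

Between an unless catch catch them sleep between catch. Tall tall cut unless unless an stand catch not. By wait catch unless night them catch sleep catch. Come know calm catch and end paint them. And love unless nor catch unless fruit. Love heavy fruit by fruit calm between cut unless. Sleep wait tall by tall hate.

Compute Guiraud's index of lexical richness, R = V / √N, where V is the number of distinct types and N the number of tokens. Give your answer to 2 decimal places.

3.18

N = 57, V = 24.
√N = 7.549834
R = 24 / 7.549834 = 3.18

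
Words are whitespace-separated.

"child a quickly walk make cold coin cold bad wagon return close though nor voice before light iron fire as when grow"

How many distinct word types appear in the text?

Distinct types: {a, as, bad, before, child, close, coin, cold, fire, grow, iron, light, make, nor, quickly, return, though, voice, wagon, walk, when}
V = 21

21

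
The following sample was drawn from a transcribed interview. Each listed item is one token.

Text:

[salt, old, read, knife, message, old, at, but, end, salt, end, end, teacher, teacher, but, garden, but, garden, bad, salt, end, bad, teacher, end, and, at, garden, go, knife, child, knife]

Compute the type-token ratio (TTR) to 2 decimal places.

N = 31 tokens, V = 14 types.
TTR = V / N = 14 / 31 = 0.45

0.45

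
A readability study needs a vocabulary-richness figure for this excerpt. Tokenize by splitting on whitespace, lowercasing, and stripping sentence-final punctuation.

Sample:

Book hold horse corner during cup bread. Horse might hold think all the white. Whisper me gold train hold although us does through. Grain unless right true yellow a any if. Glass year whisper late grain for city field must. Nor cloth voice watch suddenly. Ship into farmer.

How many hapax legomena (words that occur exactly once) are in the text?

Frequencies: hold:3, horse:2, whisper:2, grain:2, book:1, corner:1, during:1, cup:1, bread:1, might:1, think:1, all:1, the:1, white:1, me:1, gold:1, train:1, although:1, us:1, does:1, … (23 more, each freq 1)
Hapax (freq=1): a, all, although, any, book, bread, city, cloth, corner, cup, does, during, farmer, field, for, glass, gold, if, into, late, me, might, must, nor, right, ship, suddenly, the, think, through, train, true, unless, us, voice, watch, white, year, yellow

39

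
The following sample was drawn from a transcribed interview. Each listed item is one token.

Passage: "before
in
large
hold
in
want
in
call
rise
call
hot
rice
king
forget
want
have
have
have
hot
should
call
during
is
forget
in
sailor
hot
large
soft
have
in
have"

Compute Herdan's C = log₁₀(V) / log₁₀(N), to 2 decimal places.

0.82

N = 32, V = 17.
log₁₀(V) = 1.230449, log₁₀(N) = 1.505150
C = 1.230449 / 1.505150 = 0.82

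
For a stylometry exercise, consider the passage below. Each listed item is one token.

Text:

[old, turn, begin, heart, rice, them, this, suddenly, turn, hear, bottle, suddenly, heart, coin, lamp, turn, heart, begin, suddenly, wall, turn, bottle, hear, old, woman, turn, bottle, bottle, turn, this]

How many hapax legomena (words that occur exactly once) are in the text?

6

Frequencies: turn:6, bottle:4, heart:3, suddenly:3, old:2, begin:2, this:2, hear:2, rice:1, them:1, coin:1, lamp:1, wall:1, woman:1
Hapax (freq=1): coin, lamp, rice, them, wall, woman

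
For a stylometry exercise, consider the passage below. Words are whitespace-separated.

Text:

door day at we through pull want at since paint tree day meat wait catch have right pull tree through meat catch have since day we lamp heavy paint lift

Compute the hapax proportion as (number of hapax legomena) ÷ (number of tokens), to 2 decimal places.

0.23

Frequencies: day:3, at:2, we:2, through:2, pull:2, since:2, paint:2, tree:2, meat:2, catch:2, have:2, door:1, want:1, wait:1, right:1, lamp:1, heavy:1, lift:1
Hapax count = 7; token count = 30.
Ratio = 7 / 30 = 0.23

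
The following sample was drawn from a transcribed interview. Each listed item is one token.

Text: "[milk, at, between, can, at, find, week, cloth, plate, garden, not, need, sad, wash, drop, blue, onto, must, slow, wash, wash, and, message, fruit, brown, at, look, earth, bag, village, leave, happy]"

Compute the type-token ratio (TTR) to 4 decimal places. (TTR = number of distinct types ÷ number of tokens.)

0.8750

N = 32 tokens, V = 28 types.
TTR = V / N = 28 / 32 = 0.8750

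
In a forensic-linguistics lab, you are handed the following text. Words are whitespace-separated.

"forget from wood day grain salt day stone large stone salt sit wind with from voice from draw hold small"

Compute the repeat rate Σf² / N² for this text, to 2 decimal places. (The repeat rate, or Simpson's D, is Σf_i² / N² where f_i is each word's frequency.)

0.08

Frequencies: from:3, day:2, salt:2, stone:2, forget:1, wood:1, grain:1, large:1, sit:1, wind:1, with:1, voice:1, draw:1, hold:1, small:1
Σf² = 32; N² = 400
Repeat rate = 32 / 400 = 0.08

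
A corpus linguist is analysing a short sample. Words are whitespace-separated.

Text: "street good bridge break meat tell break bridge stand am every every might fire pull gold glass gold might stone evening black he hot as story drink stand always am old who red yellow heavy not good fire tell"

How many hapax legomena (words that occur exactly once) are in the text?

19

Frequencies: good:2, bridge:2, break:2, tell:2, stand:2, am:2, every:2, might:2, fire:2, gold:2, street:1, meat:1, pull:1, glass:1, stone:1, evening:1, black:1, he:1, hot:1, as:1, … (9 more, each freq 1)
Hapax (freq=1): always, as, black, drink, evening, glass, he, heavy, hot, meat, not, old, pull, red, stone, story, street, who, yellow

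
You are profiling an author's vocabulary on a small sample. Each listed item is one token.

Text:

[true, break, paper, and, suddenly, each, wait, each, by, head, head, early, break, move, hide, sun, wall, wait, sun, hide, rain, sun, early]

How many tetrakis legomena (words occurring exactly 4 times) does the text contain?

0

Frequencies: sun:3, break:2, each:2, wait:2, head:2, early:2, hide:2, true:1, paper:1, and:1, suddenly:1, by:1, move:1, wall:1, rain:1
Words with frequency 4: (none)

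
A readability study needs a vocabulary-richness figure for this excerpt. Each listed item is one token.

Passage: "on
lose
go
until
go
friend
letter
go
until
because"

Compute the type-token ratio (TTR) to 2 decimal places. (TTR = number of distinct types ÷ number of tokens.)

0.70

N = 10 tokens, V = 7 types.
TTR = V / N = 7 / 10 = 0.70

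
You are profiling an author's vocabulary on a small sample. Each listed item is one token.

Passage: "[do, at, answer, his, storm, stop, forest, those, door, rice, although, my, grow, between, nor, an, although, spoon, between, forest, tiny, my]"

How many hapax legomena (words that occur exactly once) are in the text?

14

Frequencies: forest:2, although:2, my:2, between:2, do:1, at:1, answer:1, his:1, storm:1, stop:1, those:1, door:1, rice:1, grow:1, nor:1, an:1, spoon:1, tiny:1
Hapax (freq=1): an, answer, at, do, door, grow, his, nor, rice, spoon, stop, storm, those, tiny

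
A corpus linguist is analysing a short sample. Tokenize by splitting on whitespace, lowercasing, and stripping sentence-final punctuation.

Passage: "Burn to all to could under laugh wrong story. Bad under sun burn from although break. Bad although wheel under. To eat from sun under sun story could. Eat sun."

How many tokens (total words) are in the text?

Tokens: burn, to, all, to, could, under, laugh, wrong, story, bad, under, sun, burn, from, although, break, bad, although, wheel, under, to, eat, from, sun, under, sun, story, could, eat, sun
N = 30

30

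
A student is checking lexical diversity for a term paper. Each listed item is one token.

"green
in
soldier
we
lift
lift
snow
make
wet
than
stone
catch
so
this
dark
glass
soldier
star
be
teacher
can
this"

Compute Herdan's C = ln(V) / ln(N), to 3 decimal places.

N = 22, V = 19.
ln(V) = 2.944439, ln(N) = 3.091042
C = 2.944439 / 3.091042 = 0.953

0.953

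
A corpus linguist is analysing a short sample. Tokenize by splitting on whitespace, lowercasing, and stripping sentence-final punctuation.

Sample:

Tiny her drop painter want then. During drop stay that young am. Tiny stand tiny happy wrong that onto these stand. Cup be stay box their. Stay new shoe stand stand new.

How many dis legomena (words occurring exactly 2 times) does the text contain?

3

Frequencies: stand:4, tiny:3, stay:3, drop:2, that:2, new:2, her:1, painter:1, want:1, then:1, during:1, young:1, am:1, happy:1, wrong:1, onto:1, these:1, cup:1, be:1, box:1, … (2 more, each freq 1)
Words with frequency 2: drop, new, that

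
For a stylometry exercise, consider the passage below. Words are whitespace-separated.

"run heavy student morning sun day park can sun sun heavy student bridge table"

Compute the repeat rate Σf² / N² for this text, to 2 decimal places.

0.12

Frequencies: sun:3, heavy:2, student:2, run:1, morning:1, day:1, park:1, can:1, bridge:1, table:1
Σf² = 24; N² = 196
Repeat rate = 24 / 196 = 0.12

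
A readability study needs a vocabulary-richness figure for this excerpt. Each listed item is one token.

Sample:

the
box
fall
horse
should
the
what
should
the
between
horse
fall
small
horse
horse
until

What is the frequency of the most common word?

Frequencies: horse:4, the:3, fall:2, should:2, box:1, what:1, between:1, small:1, until:1
Most common: 'horse' with frequency 4.

4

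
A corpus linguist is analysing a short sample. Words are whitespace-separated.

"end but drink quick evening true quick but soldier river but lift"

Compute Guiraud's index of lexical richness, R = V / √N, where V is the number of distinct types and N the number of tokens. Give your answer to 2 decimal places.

2.60

N = 12, V = 9.
√N = 3.464102
R = 9 / 3.464102 = 2.60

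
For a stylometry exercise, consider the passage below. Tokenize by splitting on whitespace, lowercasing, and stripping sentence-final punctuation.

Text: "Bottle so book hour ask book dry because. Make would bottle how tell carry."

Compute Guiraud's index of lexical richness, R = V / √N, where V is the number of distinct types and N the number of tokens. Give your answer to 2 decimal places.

3.21

N = 14, V = 12.
√N = 3.741657
R = 12 / 3.741657 = 3.21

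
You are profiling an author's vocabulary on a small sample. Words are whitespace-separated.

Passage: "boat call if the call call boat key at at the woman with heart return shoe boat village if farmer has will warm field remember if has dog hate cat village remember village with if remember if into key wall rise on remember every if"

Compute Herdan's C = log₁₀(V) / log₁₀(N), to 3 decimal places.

0.856

N = 45, V = 26.
log₁₀(V) = 1.414973, log₁₀(N) = 1.653213
C = 1.414973 / 1.653213 = 0.856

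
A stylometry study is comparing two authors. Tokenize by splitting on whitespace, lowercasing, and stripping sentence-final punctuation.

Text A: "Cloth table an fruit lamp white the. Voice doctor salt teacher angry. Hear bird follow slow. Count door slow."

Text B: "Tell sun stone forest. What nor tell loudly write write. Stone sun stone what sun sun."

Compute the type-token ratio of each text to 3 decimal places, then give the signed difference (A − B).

TTR(A) = 18/19 = 0.947
TTR(B) = 8/16 = 0.500
Difference = 0.947 − 0.500 = 0.447

0.447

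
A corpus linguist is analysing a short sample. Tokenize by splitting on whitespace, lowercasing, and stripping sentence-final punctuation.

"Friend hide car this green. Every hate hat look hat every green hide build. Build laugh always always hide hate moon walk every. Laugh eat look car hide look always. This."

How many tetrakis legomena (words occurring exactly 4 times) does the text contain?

1

Frequencies: hide:4, every:3, look:3, always:3, car:2, this:2, green:2, hate:2, hat:2, build:2, laugh:2, friend:1, moon:1, walk:1, eat:1
Words with frequency 4: hide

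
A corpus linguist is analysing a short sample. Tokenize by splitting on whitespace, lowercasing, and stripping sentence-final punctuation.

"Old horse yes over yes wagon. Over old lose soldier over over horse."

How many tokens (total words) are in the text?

13

Tokens: old, horse, yes, over, yes, wagon, over, old, lose, soldier, over, over, horse
N = 13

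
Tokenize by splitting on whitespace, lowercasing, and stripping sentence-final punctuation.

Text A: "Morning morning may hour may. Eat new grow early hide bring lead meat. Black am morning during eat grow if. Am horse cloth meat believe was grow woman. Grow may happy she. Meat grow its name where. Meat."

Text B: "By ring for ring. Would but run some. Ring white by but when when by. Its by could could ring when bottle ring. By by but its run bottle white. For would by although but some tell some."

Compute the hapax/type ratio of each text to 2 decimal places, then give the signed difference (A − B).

A: hapax=19, V=25, ratio=0.76
B: hapax=2, V=14, ratio=0.14
Difference = 0.76 − 0.14 = 0.62

0.62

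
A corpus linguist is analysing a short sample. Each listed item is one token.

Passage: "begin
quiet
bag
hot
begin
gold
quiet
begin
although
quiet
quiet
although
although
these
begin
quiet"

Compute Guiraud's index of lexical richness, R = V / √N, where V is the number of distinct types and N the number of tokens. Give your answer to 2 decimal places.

1.75

N = 16, V = 7.
√N = 4.000000
R = 7 / 4.000000 = 1.75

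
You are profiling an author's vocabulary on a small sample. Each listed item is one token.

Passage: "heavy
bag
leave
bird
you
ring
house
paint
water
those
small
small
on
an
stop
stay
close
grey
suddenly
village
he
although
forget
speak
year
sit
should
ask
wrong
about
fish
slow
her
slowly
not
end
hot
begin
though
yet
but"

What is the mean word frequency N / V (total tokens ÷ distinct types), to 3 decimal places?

N = 41 tokens, V = 40 types.
Mean frequency = N / V = 41 / 40 = 1.025

1.025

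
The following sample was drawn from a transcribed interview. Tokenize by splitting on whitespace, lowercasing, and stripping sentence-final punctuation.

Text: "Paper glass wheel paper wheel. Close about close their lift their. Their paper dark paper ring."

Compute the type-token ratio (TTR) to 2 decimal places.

N = 16 tokens, V = 9 types.
TTR = V / N = 9 / 16 = 0.56

0.56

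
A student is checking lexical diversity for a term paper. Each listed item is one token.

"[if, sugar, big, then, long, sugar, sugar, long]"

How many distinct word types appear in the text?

5

Distinct types: {big, if, long, sugar, then}
V = 5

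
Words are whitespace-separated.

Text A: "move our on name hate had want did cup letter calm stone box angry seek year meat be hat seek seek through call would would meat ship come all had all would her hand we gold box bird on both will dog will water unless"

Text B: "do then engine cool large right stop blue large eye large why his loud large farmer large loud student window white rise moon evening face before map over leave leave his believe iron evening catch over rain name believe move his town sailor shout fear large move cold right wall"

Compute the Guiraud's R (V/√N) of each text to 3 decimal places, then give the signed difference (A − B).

A: V=35, N=45, R=5.217
B: V=36, N=50, R=5.091
Difference = 5.217 − 5.091 = 0.126

0.126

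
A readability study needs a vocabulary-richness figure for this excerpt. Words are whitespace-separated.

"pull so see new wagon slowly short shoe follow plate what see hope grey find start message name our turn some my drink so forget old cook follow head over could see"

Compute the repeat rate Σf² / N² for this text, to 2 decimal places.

0.04

Frequencies: see:3, so:2, follow:2, pull:1, new:1, wagon:1, slowly:1, short:1, shoe:1, plate:1, what:1, hope:1, grey:1, find:1, start:1, message:1, name:1, our:1, turn:1, some:1, … (8 more, each freq 1)
Σf² = 42; N² = 1024
Repeat rate = 42 / 1024 = 0.04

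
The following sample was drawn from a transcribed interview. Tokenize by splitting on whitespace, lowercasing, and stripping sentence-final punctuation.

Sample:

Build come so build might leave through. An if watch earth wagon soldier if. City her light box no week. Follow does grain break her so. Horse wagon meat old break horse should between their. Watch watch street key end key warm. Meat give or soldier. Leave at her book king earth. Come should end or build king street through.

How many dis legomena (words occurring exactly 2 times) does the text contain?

Frequencies: build:3, watch:3, her:3, come:2, so:2, leave:2, through:2, if:2, earth:2, wagon:2, soldier:2, break:2, horse:2, meat:2, should:2, street:2, key:2, end:2, or:2, king:2, … (17 more, each freq 1)
Words with frequency 2: break, come, earth, end, horse, if, key, king, leave, meat, or, should, so, soldier, street, through, wagon

17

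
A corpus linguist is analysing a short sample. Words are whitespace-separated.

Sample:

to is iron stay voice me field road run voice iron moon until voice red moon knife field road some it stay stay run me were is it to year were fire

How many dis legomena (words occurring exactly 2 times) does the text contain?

Frequencies: stay:3, voice:3, to:2, is:2, iron:2, me:2, field:2, road:2, run:2, moon:2, it:2, were:2, until:1, red:1, knife:1, some:1, year:1, fire:1
Words with frequency 2: field, iron, is, it, me, moon, road, run, to, were

10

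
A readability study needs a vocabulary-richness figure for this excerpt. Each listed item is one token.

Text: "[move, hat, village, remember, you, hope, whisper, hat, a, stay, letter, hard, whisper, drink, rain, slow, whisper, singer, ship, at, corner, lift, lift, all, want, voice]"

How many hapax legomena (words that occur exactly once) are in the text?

19

Frequencies: whisper:3, hat:2, lift:2, move:1, village:1, remember:1, you:1, hope:1, a:1, stay:1, letter:1, hard:1, drink:1, rain:1, slow:1, singer:1, ship:1, at:1, corner:1, all:1, … (2 more, each freq 1)
Hapax (freq=1): a, all, at, corner, drink, hard, hope, letter, move, rain, remember, ship, singer, slow, stay, village, voice, want, you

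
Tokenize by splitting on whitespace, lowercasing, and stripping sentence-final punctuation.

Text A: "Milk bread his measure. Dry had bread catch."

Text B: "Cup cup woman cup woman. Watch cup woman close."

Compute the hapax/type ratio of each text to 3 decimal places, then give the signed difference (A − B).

0.357

A: hapax=6, V=7, ratio=0.857
B: hapax=2, V=4, ratio=0.500
Difference = 0.857 − 0.500 = 0.357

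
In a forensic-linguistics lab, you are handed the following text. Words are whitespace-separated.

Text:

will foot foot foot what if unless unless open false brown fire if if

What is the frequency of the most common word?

Frequencies: foot:3, if:3, unless:2, will:1, what:1, open:1, false:1, brown:1, fire:1
Most common: 'foot' with frequency 3.

3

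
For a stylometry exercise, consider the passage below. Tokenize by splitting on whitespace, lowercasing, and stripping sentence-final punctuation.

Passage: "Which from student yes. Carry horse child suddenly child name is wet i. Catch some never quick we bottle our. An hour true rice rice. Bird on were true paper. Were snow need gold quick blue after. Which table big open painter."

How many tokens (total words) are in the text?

42

Tokens: which, from, student, yes, carry, horse, child, suddenly, child, name, is, wet, i, catch, some, never, quick, we, bottle, our, an, hour, true, rice, rice, bird, on, were, true, paper, were, snow, need, gold, quick, blue, after, which, table, big, open, painter
N = 42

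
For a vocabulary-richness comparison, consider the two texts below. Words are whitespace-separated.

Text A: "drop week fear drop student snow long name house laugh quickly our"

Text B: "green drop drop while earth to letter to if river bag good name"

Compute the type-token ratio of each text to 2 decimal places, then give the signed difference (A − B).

0.07

TTR(A) = 11/12 = 0.92
TTR(B) = 11/13 = 0.85
Difference = 0.92 − 0.85 = 0.07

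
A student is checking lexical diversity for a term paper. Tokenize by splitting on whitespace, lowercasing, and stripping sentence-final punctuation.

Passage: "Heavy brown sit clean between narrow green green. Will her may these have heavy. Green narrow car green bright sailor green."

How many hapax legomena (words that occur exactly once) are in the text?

12

Frequencies: green:5, heavy:2, narrow:2, brown:1, sit:1, clean:1, between:1, will:1, her:1, may:1, these:1, have:1, car:1, bright:1, sailor:1
Hapax (freq=1): between, bright, brown, car, clean, have, her, may, sailor, sit, these, will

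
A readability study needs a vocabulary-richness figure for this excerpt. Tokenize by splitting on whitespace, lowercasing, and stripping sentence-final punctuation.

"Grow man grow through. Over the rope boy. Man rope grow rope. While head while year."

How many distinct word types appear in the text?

Distinct types: {boy, grow, head, man, over, rope, the, through, while, year}
V = 10

10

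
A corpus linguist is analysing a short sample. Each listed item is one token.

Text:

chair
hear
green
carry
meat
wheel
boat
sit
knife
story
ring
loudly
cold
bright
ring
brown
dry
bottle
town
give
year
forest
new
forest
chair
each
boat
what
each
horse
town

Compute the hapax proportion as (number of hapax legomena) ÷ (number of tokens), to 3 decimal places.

Frequencies: chair:2, boat:2, ring:2, town:2, forest:2, each:2, hear:1, green:1, carry:1, meat:1, wheel:1, sit:1, knife:1, story:1, loudly:1, cold:1, bright:1, brown:1, dry:1, bottle:1, … (5 more, each freq 1)
Hapax count = 19; token count = 31.
Ratio = 19 / 31 = 0.613

0.613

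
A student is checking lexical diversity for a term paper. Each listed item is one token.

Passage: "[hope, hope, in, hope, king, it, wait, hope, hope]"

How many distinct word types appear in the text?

Distinct types: {hope, in, it, king, wait}
V = 5

5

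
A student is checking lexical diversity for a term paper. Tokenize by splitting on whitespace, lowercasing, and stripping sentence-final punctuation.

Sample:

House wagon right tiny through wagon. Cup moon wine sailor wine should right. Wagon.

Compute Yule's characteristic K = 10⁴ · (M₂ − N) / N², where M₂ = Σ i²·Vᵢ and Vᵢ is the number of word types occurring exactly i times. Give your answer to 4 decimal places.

Frequencies: wagon:3, right:2, wine:2, house:1, tiny:1, through:1, cup:1, moon:1, sailor:1, should:1
N = 14. Frequency spectrum: V_1=7, V_2=2, V_3=1
M₂ = 1²·7 + 2²·2 + 3²·1 = 24
K = 10000 × (24 − 14) / 14² = 510.2041

510.2041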